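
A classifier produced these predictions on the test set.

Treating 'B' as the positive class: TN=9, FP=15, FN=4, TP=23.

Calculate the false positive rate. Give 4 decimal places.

0.6250

FPR = FP/(FP+TN) = 15/(15+9) = 0.6250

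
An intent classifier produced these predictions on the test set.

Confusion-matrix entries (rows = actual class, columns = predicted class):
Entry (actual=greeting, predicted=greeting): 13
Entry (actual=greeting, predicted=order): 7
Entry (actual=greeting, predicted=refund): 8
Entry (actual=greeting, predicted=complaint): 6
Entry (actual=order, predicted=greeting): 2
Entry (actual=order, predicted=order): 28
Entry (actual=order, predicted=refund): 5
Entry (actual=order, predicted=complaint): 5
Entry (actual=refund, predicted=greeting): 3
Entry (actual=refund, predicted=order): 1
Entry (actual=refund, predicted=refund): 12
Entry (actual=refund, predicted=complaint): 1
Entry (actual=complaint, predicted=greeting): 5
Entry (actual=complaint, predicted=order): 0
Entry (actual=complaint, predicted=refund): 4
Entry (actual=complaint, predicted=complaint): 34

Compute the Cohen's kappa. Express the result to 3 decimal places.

0.525

Observed agreement pₒ = trace/N = 87/134 = 0.6493
Expected agreement pₑ = Σ (rowᵢ·colᵢ)/N² = (34·23 + 40·36 + 17·29 + 43·46)/134² = 0.2614
κ = (pₒ − pₑ)/(1 − pₑ) = (0.6493 − 0.2614)/(1 − 0.2614) = 0.525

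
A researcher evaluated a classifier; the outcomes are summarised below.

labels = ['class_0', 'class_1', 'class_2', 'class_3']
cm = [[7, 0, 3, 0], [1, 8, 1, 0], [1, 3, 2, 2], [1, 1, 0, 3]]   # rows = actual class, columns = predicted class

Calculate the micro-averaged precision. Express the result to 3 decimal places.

0.606

Micro-averaging pools counts across classes: ΣTP=20, ΣFP=13, ΣFN=13.
Micro-precision = TP/(TP+FP) on pooled counts = 0.606 (equals overall accuracy in single-label multiclass).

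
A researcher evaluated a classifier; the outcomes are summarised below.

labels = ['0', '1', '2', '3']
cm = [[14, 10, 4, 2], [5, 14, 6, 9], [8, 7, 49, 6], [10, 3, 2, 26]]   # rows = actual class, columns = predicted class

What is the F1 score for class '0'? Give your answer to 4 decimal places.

One-vs-rest for '0': TP = diagonal; FP = other classes predicted '0'; FN = '0' predicted as other.
F1 score = 2·TP/(2·TP+FP+FN).
0: TP=14, FP=5+8+10=23, FN=10+4+2=16 → 28/67 = 0.41791

0.4179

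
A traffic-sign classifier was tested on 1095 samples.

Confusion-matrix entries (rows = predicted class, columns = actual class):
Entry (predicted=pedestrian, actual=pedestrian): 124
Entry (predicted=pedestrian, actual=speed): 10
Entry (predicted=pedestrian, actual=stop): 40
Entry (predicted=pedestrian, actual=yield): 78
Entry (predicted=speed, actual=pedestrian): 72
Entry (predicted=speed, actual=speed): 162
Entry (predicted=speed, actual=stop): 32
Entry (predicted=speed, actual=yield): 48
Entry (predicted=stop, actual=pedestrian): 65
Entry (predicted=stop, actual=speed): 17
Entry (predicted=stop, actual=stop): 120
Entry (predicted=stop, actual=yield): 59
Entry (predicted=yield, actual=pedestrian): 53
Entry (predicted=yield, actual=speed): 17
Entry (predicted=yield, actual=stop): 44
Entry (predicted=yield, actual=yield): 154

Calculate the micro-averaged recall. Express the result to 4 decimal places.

Micro-averaging pools counts across classes: ΣTP=560, ΣFP=535, ΣFN=535.
Micro-recall = TP/(TP+FN) on pooled counts = 0.5114 (equals overall accuracy in single-label multiclass).

0.5114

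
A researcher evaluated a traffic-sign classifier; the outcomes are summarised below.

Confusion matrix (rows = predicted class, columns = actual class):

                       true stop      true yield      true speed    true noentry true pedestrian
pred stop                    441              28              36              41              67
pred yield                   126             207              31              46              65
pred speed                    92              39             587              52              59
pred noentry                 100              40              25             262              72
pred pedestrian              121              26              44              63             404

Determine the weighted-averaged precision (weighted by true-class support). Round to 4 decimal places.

0.6332

Per-class precision (TP/(TP+FP)):
  stop: TP=441, FP=28+36+41+67=172 → 441/613 = 0.71941
  yield: TP=207, FP=126+31+46+65=268 → 207/475 = 0.43579
  speed: TP=587, FP=92+39+52+59=242 → 587/829 = 0.70808
  noentry: TP=262, FP=100+40+25+72=237 → 262/499 = 0.52505
  pedestrian: TP=404, FP=121+26+44+63=254 → 404/658 = 0.61398
Weighted-precision = Σ (supportᵢ/N)·precisionᵢ with N=3074: (880/3074)·0.71941 + (340/3074)·0.43579 + (723/3074)·0.70808 + (464/3074)·0.52505 + (667/3074)·0.61398 = 0.6332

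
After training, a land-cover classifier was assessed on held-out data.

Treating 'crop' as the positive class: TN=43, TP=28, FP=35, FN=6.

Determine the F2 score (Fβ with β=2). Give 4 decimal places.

0.7035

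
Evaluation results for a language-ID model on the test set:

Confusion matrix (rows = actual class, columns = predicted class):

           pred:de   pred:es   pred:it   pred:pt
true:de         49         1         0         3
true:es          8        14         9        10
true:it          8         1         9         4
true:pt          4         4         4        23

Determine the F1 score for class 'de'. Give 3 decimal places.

Treat 'de' as positive and all other classes as negative.
F1 score = 2·TP/(2·TP+FP+FN).
de: TP=49, FP=8+8+4=20, FN=1+0+3=4 → 98/122 = 0.8033

0.803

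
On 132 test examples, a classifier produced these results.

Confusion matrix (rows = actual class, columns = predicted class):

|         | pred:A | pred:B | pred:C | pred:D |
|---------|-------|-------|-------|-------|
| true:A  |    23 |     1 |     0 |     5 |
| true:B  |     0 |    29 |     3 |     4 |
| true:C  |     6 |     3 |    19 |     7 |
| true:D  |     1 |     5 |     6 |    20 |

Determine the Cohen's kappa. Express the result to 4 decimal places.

Observed agreement pₒ = trace/N = 91/132 = 0.68939
Expected agreement pₑ = Σ (rowᵢ·colᵢ)/N² = (29·30 + 36·38 + 35·28 + 32·36)/132² = 0.25080
κ = (pₒ − pₑ)/(1 − pₑ) = (0.68939 − 0.25080)/(1 − 0.25080) = 0.5854

0.5854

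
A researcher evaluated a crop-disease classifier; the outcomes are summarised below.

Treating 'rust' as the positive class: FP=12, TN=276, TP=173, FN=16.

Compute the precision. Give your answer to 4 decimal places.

0.9351

Precision = TP/(TP+FP) = 173/(173+12) = 173/185 = 0.9351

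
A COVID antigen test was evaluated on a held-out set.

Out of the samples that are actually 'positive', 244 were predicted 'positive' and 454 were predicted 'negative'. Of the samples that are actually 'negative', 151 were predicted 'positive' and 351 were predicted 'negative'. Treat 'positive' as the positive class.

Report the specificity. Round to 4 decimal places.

Specificity = TN/(TN+FP) = 351/(351+151) = 0.6992

0.6992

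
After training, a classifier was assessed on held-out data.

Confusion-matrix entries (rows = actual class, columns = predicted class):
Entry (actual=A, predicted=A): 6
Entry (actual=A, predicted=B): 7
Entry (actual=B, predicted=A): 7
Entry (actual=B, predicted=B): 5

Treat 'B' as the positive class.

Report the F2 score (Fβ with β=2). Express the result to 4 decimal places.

0.4167

Fβ = (1+β²)·TP / ((1+β²)·TP + β²·FN + FP), with β²=4
= 5·5 / (5·5 + 4·7 + 7) = 0.4167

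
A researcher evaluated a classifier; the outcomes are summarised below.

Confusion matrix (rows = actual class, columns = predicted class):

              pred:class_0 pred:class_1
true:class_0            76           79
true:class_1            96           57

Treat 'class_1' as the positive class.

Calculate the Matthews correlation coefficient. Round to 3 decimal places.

MCC = (TP·TN − FP·FN) / √((TP+FP)(TP+FN)(TN+FP)(TN+FN))
Numerator = 57·76 − 79·96 = -3252
Denominator = √(136·153·155·172) = √554741280 = 23552.9463
MCC = -3252 / 23552.9463 = -0.138

-0.138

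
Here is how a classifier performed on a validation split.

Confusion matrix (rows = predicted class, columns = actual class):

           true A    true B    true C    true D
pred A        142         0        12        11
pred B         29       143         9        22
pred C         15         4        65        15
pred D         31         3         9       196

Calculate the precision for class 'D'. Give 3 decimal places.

0.820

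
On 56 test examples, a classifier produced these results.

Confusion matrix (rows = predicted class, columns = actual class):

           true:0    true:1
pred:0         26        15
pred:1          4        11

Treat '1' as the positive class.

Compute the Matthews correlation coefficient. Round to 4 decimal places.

0.3263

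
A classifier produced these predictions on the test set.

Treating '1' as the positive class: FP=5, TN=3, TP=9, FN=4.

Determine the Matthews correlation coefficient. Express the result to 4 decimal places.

MCC = (TP·TN − FP·FN) / √((TP+FP)(TP+FN)(TN+FP)(TN+FN))
Numerator = 9·3 − 5·4 = 7
Denominator = √(14·13·8·7) = √10192 = 100.9554
MCC = 7 / 100.9554 = 0.0693

0.0693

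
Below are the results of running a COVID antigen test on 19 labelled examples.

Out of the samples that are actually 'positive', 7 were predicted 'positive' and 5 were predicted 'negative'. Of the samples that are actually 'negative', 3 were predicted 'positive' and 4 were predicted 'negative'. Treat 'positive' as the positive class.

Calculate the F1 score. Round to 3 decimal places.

0.636

Precision = TP/(TP+FP) = 7/10 = 0.7000
Recall = TP/(TP+FN) = 7/12 = 0.5833
F1 = 2·TP/(2·TP+FP+FN) = 14/22 = 0.636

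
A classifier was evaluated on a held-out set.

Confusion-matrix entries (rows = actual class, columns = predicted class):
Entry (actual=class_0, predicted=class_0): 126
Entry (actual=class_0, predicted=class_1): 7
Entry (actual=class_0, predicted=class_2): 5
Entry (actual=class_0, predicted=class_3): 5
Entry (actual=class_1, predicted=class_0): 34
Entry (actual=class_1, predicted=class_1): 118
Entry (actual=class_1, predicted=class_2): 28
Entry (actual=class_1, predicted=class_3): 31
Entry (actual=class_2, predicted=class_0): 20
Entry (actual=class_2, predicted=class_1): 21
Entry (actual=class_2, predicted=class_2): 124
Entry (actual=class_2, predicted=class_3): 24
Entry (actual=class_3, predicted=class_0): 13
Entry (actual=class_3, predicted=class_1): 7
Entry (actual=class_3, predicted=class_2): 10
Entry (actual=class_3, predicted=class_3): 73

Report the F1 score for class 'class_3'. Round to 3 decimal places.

F1 score = 2·TP/(2·TP+FP+FN).
class_3: TP=73, FP=5+31+24=60, FN=13+7+10=30 → 146/236 = 0.6186

0.619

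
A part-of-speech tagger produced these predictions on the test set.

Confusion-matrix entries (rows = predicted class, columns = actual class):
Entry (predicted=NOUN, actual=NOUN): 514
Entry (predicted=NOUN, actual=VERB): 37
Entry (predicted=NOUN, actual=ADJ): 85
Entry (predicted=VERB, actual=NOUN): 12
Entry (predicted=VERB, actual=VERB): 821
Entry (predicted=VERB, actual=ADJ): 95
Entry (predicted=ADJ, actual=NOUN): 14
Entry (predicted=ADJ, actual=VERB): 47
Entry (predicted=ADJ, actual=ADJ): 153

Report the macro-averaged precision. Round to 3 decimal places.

0.803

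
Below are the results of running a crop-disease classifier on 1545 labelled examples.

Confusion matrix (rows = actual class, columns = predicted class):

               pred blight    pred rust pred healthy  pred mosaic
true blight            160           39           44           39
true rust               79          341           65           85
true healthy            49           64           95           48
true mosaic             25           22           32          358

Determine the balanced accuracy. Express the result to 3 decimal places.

0.589

Balanced accuracy = mean of per-class recall.
  blight: recall = 160/282 = 0.5674
  rust: recall = 341/570 = 0.5982
  healthy: recall = 95/256 = 0.3711
  mosaic: recall = 358/437 = 0.8192
Mean = (0.5674 + 0.5982 + 0.3711 + 0.8192) / 4 = 0.589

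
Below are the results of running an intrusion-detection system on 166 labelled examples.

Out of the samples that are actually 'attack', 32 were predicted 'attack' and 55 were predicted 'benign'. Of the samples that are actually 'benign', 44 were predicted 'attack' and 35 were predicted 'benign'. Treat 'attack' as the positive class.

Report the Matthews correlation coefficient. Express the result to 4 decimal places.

-0.1896

MCC = (TP·TN − FP·FN) / √((TP+FP)(TP+FN)(TN+FP)(TN+FN))
Numerator = 32·35 − 44·55 = -1300
Denominator = √(76·87·79·90) = √47011320 = 6856.4801
MCC = -1300 / 6856.4801 = -0.1896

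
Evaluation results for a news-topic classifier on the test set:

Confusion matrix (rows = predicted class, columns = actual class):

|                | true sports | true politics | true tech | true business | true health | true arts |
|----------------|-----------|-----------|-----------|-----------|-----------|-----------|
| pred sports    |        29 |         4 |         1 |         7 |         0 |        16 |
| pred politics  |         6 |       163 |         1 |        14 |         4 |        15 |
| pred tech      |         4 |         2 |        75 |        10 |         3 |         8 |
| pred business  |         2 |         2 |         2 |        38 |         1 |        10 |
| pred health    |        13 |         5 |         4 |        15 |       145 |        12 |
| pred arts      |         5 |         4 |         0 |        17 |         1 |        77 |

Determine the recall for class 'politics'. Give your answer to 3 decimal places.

0.906

recall = TP/(TP+FN).
politics: TP=163, FN=4+2+2+5+4=17 → 163/180 = 0.9056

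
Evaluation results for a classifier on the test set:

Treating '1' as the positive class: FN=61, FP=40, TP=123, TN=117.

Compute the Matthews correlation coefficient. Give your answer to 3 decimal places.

MCC = (TP·TN − FP·FN) / √((TP+FP)(TP+FN)(TN+FP)(TN+FN))
Numerator = 123·117 − 40·61 = 11951
Denominator = √(163·184·157·178) = √838156432 = 28950.9315
MCC = 11951 / 28950.9315 = 0.413

0.413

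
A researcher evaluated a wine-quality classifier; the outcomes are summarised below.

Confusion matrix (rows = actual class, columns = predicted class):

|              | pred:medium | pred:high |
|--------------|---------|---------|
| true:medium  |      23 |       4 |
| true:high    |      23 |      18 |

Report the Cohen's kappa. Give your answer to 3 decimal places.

Observed agreement pₒ = trace/N = 41/68 = 0.6029
Expected agreement pₑ = Σ (rowᵢ·colᵢ)/N² = (27·46 + 41·22)/68² = 0.4637
κ = (pₒ − pₑ)/(1 − pₑ) = (0.6029 − 0.4637)/(1 − 0.4637) = 0.260

0.260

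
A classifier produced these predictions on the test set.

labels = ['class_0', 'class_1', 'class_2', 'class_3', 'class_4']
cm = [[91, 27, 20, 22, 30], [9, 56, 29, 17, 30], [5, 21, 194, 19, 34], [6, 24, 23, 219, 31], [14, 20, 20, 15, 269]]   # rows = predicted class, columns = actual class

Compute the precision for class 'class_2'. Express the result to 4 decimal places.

0.7106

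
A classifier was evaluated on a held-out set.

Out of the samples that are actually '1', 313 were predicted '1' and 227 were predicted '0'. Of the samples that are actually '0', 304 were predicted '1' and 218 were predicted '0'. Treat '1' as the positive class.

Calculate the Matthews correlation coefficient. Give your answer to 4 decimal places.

MCC = (TP·TN − FP·FN) / √((TP+FP)(TP+FN)(TN+FP)(TN+FN))
Numerator = 313·218 − 304·227 = -774
Denominator = √(617·540·522·445) = √77394382200 = 278198.4583
MCC = -774 / 278198.4583 = -0.0028

-0.0028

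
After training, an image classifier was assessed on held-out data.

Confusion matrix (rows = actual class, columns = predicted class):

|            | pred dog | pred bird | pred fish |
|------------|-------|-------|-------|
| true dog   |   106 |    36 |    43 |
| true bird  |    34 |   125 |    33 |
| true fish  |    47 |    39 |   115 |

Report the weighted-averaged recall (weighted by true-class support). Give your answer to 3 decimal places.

Per-class recall (TP/(TP+FN)):
  dog: TP=106, FN=36+43=79 → 106/185 = 0.5730
  bird: TP=125, FN=34+33=67 → 125/192 = 0.6510
  fish: TP=115, FN=47+39=86 → 115/201 = 0.5721
Weighted-recall = Σ (supportᵢ/N)·recallᵢ with N=578: (185/578)·0.5730 + (192/578)·0.6510 + (201/578)·0.5721 = 0.599

0.599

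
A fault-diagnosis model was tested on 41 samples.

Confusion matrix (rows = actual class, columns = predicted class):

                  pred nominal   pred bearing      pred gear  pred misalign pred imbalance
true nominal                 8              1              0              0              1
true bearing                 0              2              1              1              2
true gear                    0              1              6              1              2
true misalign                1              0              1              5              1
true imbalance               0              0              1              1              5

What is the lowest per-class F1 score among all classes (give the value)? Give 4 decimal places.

0.4000

Per-class F1 score (2·TP/(2·TP+FP+FN)):
  nominal: TP=8, FP=0+0+1+0=1, FN=1+0+0+1=2 → 16/19 = 0.84211
  bearing: TP=2, FP=1+1+0+0=2, FN=0+1+1+2=4 → 4/10 = 0.40000
  gear: TP=6, FP=0+1+1+1=3, FN=0+1+1+2=4 → 12/19 = 0.63158
  misalign: TP=5, FP=0+1+1+1=3, FN=1+0+1+1=3 → 10/16 = 0.62500
  imbalance: TP=5, FP=1+2+2+1=6, FN=0+0+1+1=2 → 10/18 = 0.55556
Lowest is class 'bearing' with F1 score = 0.4000.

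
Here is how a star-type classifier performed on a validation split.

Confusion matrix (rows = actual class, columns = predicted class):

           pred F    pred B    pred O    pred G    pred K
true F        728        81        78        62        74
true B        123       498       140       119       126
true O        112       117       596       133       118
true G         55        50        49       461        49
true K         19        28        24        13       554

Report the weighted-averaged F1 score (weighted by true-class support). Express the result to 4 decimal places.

Per-class F1 score (2·TP/(2·TP+FP+FN)):
  F: TP=728, FP=123+112+55+19=309, FN=81+78+62+74=295 → 1456/2060 = 0.70680
  B: TP=498, FP=81+117+50+28=276, FN=123+140+119+126=508 → 996/1780 = 0.55955
  O: TP=596, FP=78+140+49+24=291, FN=112+117+133+118=480 → 1192/1963 = 0.60723
  G: TP=461, FP=62+119+133+13=327, FN=55+50+49+49=203 → 922/1452 = 0.63499
  K: TP=554, FP=74+126+118+49=367, FN=19+28+24+13=84 → 1108/1559 = 0.71071
Weighted-F1 score = Σ (supportᵢ/N)·F1 scoreᵢ with N=4407: (1023/4407)·0.70680 + (1006/4407)·0.55955 + (1076/4407)·0.60723 + (664/4407)·0.63499 + (638/4407)·0.71071 = 0.6386

0.6386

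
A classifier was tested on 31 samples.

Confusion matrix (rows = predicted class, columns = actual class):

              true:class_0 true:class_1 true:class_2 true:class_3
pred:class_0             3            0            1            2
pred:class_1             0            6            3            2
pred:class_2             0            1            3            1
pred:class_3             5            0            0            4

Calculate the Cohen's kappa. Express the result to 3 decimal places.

Observed agreement pₒ = trace/N = 16/31 = 0.5161
Expected agreement pₑ = Σ (rowᵢ·colᵢ)/N² = (8·6 + 7·11 + 7·5 + 9·9)/31² = 0.2508
κ = (pₒ − pₑ)/(1 − pₑ) = (0.5161 − 0.2508)/(1 − 0.2508) = 0.354

0.354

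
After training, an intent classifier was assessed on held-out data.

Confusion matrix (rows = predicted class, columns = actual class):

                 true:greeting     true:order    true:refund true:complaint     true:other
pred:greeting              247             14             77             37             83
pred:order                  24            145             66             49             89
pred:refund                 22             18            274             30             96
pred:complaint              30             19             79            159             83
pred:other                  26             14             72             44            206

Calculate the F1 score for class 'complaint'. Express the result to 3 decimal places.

Treat 'complaint' as positive and all other classes as negative.
F1 score = 2·TP/(2·TP+FP+FN).
complaint: TP=159, FP=30+19+79+83=211, FN=37+49+30+44=160 → 318/689 = 0.4615

0.462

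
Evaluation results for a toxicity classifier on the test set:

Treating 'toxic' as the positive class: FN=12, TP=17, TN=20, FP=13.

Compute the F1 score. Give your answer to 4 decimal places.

0.5763

Precision = TP/(TP+FP) = 17/30 = 0.5667
Recall = TP/(TP+FN) = 17/29 = 0.5862
F1 = 2·TP/(2·TP+FP+FN) = 34/59 = 0.5763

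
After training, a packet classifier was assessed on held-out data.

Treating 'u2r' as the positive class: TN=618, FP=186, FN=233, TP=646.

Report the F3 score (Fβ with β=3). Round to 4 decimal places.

Fβ = (1+β²)·TP / ((1+β²)·TP + β²·FN + FP), with β²=9
= 10·646 / (10·646 + 9·233 + 186) = 0.7389

0.7389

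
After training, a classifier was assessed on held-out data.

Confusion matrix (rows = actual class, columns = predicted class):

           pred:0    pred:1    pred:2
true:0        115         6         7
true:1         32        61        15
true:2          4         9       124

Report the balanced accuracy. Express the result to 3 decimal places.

0.789

Balanced accuracy = mean of per-class recall.
  0: recall = 115/128 = 0.8984
  1: recall = 61/108 = 0.5648
  2: recall = 124/137 = 0.9051
Mean = (0.8984 + 0.5648 + 0.9051) / 3 = 0.789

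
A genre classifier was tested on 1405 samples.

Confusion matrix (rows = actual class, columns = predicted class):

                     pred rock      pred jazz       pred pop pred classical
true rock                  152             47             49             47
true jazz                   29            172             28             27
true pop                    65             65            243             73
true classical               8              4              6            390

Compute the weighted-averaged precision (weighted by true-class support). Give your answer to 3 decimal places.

0.682

Per-class precision (TP/(TP+FP)):
  rock: TP=152, FP=29+65+8=102 → 152/254 = 0.5984
  jazz: TP=172, FP=47+65+4=116 → 172/288 = 0.5972
  pop: TP=243, FP=49+28+6=83 → 243/326 = 0.7454
  classical: TP=390, FP=47+27+73=147 → 390/537 = 0.7263
Weighted-precision = Σ (supportᵢ/N)·precisionᵢ with N=1405: (295/1405)·0.5984 + (256/1405)·0.5972 + (446/1405)·0.7454 + (408/1405)·0.7263 = 0.682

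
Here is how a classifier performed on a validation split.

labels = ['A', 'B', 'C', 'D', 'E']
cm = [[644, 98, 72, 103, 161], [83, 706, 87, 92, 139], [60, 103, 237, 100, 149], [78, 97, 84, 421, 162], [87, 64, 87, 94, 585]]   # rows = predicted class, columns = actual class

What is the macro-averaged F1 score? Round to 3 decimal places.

Per-class F1 score (2·TP/(2·TP+FP+FN)):
  A: TP=644, FP=98+72+103+161=434, FN=83+60+78+87=308 → 1288/2030 = 0.6345
  B: TP=706, FP=83+87+92+139=401, FN=98+103+97+64=362 → 1412/2175 = 0.6492
  C: TP=237, FP=60+103+100+149=412, FN=72+87+84+87=330 → 474/1216 = 0.3898
  D: TP=421, FP=78+97+84+162=421, FN=103+92+100+94=389 → 842/1652 = 0.5097
  E: TP=585, FP=87+64+87+94=332, FN=161+139+149+162=611 → 1170/2113 = 0.5537
Macro-F1 score = mean = (0.6345 + 0.6492 + 0.3898 + 0.5097 + 0.5537) / 5 = 0.547

0.547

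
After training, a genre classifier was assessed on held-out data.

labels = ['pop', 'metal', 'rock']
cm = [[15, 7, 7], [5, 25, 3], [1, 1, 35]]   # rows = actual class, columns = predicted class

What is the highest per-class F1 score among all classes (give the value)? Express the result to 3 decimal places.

0.854

Per-class F1 score (2·TP/(2·TP+FP+FN)):
  pop: TP=15, FP=5+1=6, FN=7+7=14 → 30/50 = 0.6000
  metal: TP=25, FP=7+1=8, FN=5+3=8 → 50/66 = 0.7576
  rock: TP=35, FP=7+3=10, FN=1+1=2 → 70/82 = 0.8537
Highest is class 'rock' with F1 score = 0.854.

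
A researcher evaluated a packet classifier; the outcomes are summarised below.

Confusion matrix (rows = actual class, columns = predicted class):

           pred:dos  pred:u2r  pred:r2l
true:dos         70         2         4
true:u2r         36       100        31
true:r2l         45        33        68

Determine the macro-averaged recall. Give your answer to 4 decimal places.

0.6619

Per-class recall (TP/(TP+FN)):
  dos: TP=70, FN=2+4=6 → 70/76 = 0.92105
  u2r: TP=100, FN=36+31=67 → 100/167 = 0.59880
  r2l: TP=68, FN=45+33=78 → 68/146 = 0.46575
Macro-recall = mean = (0.92105 + 0.59880 + 0.46575) / 3 = 0.6619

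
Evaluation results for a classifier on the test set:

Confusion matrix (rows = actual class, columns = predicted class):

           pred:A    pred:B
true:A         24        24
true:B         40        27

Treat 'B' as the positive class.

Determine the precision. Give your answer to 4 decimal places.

0.5294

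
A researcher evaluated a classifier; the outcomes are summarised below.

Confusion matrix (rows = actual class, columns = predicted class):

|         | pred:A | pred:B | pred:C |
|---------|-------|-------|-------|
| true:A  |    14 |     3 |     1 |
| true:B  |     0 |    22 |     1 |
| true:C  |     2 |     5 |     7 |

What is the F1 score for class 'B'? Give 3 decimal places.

0.830

Take TP from the diagonal, FP from the rest of the 'B' prediction marginal, FN from the rest of the 'B' actual marginal.
F1 score = 2·TP/(2·TP+FP+FN).
B: TP=22, FP=3+5=8, FN=0+1=1 → 44/53 = 0.8302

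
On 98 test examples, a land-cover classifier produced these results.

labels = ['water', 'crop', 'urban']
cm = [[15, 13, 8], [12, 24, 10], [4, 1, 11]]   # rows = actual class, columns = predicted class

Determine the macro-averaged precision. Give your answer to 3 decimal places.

0.498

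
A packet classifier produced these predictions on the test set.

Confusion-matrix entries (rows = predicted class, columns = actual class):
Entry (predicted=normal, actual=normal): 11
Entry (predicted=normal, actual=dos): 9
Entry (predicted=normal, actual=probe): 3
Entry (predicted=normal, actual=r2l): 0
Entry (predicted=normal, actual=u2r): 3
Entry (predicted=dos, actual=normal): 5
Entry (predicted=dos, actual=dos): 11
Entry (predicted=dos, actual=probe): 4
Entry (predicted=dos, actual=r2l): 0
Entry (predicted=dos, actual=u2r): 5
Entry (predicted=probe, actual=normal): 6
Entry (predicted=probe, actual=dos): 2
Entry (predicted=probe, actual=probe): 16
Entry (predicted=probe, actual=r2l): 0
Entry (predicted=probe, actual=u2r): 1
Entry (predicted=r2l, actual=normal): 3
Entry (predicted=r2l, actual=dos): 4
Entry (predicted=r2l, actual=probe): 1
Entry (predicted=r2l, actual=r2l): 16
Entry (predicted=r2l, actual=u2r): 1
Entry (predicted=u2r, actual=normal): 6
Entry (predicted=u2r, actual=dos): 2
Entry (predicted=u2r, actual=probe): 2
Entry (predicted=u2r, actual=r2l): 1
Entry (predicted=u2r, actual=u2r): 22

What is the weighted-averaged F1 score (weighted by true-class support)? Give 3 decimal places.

Per-class F1 score (2·TP/(2·TP+FP+FN)):
  normal: TP=11, FP=9+3+0+3=15, FN=5+6+3+6=20 → 22/57 = 0.3860
  dos: TP=11, FP=5+4+0+5=14, FN=9+2+4+2=17 → 22/53 = 0.4151
  probe: TP=16, FP=6+2+0+1=9, FN=3+4+1+2=10 → 32/51 = 0.6275
  r2l: TP=16, FP=3+4+1+1=9, FN=0+0+0+1=1 → 32/42 = 0.7619
  u2r: TP=22, FP=6+2+2+1=11, FN=3+5+1+1=10 → 44/65 = 0.6769
Weighted-F1 score = Σ (supportᵢ/N)·F1 scoreᵢ with N=134: (31/134)·0.3860 + (28/134)·0.4151 + (26/134)·0.6275 + (17/134)·0.7619 + (32/134)·0.6769 = 0.556

0.556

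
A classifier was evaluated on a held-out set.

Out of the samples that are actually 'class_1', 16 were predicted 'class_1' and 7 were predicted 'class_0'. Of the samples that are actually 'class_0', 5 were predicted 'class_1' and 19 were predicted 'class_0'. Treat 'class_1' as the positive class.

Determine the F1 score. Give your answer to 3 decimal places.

Precision = TP/(TP+FP) = 16/21 = 0.7619
Recall = TP/(TP+FN) = 16/23 = 0.6957
F1 = 2·TP/(2·TP+FP+FN) = 32/44 = 0.727

0.727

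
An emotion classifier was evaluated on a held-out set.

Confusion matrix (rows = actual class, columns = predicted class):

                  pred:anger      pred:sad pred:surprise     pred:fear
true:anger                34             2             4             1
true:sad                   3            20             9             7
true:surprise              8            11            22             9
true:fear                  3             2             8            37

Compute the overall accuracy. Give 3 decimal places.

0.628

Accuracy = trace / total = (34+20+22+37=113) / 180 = 113/180 = 0.628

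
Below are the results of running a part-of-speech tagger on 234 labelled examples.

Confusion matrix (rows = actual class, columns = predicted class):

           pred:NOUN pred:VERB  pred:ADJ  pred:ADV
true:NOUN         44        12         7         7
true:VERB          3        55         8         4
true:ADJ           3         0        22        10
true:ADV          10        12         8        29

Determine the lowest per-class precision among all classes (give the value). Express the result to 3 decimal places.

Per-class precision (TP/(TP+FP)):
  NOUN: TP=44, FP=3+3+10=16 → 44/60 = 0.7333
  VERB: TP=55, FP=12+0+12=24 → 55/79 = 0.6962
  ADJ: TP=22, FP=7+8+8=23 → 22/45 = 0.4889
  ADV: TP=29, FP=7+4+10=21 → 29/50 = 0.5800
Lowest is class 'ADJ' with precision = 0.489.

0.489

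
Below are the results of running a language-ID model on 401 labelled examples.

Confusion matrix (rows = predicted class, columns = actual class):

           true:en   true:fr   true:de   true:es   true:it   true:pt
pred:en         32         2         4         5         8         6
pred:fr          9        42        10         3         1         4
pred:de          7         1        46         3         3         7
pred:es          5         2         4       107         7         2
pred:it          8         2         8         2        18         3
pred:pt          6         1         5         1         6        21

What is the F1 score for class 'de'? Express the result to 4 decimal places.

Take TP from the diagonal, FP from the rest of the 'de' prediction marginal, FN from the rest of the 'de' actual marginal.
F1 score = 2·TP/(2·TP+FP+FN).
de: TP=46, FP=7+1+3+3+7=21, FN=4+10+4+8+5=31 → 92/144 = 0.63889

0.6389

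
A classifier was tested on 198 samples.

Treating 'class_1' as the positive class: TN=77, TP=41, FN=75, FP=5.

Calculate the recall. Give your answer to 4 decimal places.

0.3534

Recall = TP/(TP+FN) = 41/(41+75) = 41/116 = 0.3534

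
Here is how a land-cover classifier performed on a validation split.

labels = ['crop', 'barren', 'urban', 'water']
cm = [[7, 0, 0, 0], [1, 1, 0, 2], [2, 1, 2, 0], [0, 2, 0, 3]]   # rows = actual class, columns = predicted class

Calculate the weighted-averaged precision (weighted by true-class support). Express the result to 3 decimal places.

0.662

Per-class precision (TP/(TP+FP)):
  crop: TP=7, FP=1+2+0=3 → 7/10 = 0.7000
  barren: TP=1, FP=0+1+2=3 → 1/4 = 0.2500
  urban: TP=2, FP=0+0+0=0 → 2/2 = 1.0000
  water: TP=3, FP=0+2+0=2 → 3/5 = 0.6000
Weighted-precision = Σ (supportᵢ/N)·precisionᵢ with N=21: (7/21)·0.7000 + (4/21)·0.2500 + (5/21)·1.0000 + (5/21)·0.6000 = 0.662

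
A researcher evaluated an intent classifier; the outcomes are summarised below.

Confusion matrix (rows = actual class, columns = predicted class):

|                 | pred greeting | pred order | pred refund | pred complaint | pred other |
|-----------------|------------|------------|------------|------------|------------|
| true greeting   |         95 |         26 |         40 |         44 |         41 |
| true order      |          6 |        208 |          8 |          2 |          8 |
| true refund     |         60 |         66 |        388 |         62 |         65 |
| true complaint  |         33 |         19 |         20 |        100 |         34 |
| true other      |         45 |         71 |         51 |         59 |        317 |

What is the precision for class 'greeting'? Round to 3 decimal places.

Treat 'greeting' as positive and all other classes as negative.
precision = TP/(TP+FP).
greeting: TP=95, FP=6+60+33+45=144 → 95/239 = 0.3975

0.397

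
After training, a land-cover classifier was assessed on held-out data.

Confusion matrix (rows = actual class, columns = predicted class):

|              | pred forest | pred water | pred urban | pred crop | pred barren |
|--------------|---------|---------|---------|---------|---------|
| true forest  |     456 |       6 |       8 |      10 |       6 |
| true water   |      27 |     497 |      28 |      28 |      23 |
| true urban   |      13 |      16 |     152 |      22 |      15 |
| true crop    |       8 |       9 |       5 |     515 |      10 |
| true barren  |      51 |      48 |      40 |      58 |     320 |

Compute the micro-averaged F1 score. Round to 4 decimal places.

Micro-averaging pools counts across classes: ΣTP=1940, ΣFP=431, ΣFN=431.
Micro-F1 score = 2·TP/(2·TP+FP+FN) on pooled counts = 0.8182 (equals overall accuracy in single-label multiclass).

0.8182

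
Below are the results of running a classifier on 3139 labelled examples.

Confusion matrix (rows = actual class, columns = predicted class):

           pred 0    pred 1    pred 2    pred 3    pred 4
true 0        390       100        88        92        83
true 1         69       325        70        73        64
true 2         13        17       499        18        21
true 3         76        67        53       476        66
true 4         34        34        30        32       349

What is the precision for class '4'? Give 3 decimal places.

Treat '4' as positive and all other classes as negative.
precision = TP/(TP+FP).
4: TP=349, FP=83+64+21+66=234 → 349/583 = 0.5986

0.599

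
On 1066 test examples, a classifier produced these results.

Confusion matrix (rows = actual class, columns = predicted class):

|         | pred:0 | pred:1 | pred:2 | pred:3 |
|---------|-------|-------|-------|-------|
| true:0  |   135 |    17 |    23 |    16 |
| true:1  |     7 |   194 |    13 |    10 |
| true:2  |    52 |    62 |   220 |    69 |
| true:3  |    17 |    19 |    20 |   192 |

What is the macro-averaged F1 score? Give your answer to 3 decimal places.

0.697

Per-class F1 score (2·TP/(2·TP+FP+FN)):
  0: TP=135, FP=7+52+17=76, FN=17+23+16=56 → 270/402 = 0.6716
  1: TP=194, FP=17+62+19=98, FN=7+13+10=30 → 388/516 = 0.7519
  2: TP=220, FP=23+13+20=56, FN=52+62+69=183 → 440/679 = 0.6480
  3: TP=192, FP=16+10+69=95, FN=17+19+20=56 → 384/535 = 0.7178
Macro-F1 score = mean = (0.6716 + 0.7519 + 0.6480 + 0.7178) / 4 = 0.697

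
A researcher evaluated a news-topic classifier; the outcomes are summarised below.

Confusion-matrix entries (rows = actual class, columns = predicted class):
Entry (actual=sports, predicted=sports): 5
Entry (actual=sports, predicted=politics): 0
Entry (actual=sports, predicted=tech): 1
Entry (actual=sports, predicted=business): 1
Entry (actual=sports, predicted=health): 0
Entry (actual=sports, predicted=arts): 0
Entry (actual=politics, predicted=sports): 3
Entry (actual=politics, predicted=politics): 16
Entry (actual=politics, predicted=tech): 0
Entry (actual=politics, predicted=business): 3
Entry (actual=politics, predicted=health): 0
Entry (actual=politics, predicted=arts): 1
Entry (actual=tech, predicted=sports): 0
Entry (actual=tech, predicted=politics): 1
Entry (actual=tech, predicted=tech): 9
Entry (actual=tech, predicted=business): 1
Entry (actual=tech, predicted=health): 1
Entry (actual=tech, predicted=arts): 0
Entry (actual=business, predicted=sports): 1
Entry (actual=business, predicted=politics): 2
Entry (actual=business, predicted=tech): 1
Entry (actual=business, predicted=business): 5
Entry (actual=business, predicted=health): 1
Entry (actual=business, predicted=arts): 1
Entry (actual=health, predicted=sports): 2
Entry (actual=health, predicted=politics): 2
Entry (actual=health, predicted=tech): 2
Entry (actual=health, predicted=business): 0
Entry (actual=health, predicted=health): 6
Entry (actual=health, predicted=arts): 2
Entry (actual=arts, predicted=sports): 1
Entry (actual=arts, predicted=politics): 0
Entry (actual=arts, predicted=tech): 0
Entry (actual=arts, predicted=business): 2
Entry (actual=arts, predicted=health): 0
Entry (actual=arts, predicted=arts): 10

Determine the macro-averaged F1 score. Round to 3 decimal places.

0.616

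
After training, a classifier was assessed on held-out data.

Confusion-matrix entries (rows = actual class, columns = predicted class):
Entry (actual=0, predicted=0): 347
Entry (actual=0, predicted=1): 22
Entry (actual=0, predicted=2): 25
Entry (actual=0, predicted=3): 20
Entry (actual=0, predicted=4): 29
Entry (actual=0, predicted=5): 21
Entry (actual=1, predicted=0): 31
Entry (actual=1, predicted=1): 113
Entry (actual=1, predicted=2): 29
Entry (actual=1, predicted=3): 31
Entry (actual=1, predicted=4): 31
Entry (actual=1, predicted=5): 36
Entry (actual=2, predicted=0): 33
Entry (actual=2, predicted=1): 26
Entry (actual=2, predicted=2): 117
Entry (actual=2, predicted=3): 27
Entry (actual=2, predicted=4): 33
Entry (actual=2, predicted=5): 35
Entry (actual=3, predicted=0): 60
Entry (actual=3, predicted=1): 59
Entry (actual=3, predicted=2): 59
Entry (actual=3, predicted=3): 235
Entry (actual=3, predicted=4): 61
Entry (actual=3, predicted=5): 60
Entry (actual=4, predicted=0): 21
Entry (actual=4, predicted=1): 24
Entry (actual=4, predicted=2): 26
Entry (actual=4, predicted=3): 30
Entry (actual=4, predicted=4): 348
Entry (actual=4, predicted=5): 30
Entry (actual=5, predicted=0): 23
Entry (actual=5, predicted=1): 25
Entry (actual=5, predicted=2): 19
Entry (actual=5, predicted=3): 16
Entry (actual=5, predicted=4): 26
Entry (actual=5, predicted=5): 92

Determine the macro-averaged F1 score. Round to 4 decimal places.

Per-class F1 score (2·TP/(2·TP+FP+FN)):
  0: TP=347, FP=31+33+60+21+23=168, FN=22+25+20+29+21=117 → 694/979 = 0.70889
  1: TP=113, FP=22+26+59+24+25=156, FN=31+29+31+31+36=158 → 226/540 = 0.41852
  2: TP=117, FP=25+29+59+26+19=158, FN=33+26+27+33+35=154 → 234/546 = 0.42857
  3: TP=235, FP=20+31+27+30+16=124, FN=60+59+59+61+60=299 → 470/893 = 0.52632
  4: TP=348, FP=29+31+33+61+26=180, FN=21+24+26+30+30=131 → 696/1007 = 0.69116
  5: TP=92, FP=21+36+35+60+30=182, FN=23+25+19+16+26=109 → 184/475 = 0.38737
Macro-F1 score = mean = (0.70889 + 0.41852 + 0.42857 + 0.52632 + 0.69116 + 0.38737) / 6 = 0.5268

0.5268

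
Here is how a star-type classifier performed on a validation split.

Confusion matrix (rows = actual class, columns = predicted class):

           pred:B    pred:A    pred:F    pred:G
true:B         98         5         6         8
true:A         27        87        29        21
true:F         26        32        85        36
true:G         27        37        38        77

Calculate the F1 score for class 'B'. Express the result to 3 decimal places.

One-vs-rest for 'B': TP = diagonal; FP = other classes predicted 'B'; FN = 'B' predicted as other.
F1 score = 2·TP/(2·TP+FP+FN).
B: TP=98, FP=27+26+27=80, FN=5+6+8=19 → 196/295 = 0.6644

0.664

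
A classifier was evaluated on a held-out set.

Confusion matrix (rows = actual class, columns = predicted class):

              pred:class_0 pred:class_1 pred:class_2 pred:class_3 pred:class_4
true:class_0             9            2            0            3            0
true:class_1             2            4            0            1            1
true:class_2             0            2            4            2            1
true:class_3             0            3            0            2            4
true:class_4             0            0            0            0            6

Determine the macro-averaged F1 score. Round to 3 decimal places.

0.532

Per-class F1 score (2·TP/(2·TP+FP+FN)):
  class_0: TP=9, FP=2+0+0+0=2, FN=2+0+3+0=5 → 18/25 = 0.7200
  class_1: TP=4, FP=2+2+3+0=7, FN=2+0+1+1=4 → 8/19 = 0.4211
  class_2: TP=4, FP=0+0+0+0=0, FN=0+2+2+1=5 → 8/13 = 0.6154
  class_3: TP=2, FP=3+1+2+0=6, FN=0+3+0+4=7 → 4/17 = 0.2353
  class_4: TP=6, FP=0+1+1+4=6, FN=0+0+0+0=0 → 12/18 = 0.6667
Macro-F1 score = mean = (0.7200 + 0.4211 + 0.6154 + 0.2353 + 0.6667) / 5 = 0.532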